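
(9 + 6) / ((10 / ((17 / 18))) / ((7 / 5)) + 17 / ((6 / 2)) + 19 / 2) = 0.66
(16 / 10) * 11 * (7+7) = 1232 / 5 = 246.40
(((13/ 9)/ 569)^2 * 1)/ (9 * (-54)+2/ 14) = -1183/ 89190004041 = -0.00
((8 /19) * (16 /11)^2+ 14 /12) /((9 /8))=113524 /62073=1.83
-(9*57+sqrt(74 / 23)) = -513 -sqrt(1702) / 23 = -514.79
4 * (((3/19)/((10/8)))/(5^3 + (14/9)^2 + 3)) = 972/250895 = 0.00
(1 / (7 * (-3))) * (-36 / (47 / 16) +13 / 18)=9757 / 17766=0.55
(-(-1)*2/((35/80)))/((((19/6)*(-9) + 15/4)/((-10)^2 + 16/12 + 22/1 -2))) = -6656/297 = -22.41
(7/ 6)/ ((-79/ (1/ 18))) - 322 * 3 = -8241919/ 8532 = -966.00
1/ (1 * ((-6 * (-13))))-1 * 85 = -6629/ 78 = -84.99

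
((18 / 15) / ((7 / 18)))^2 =11664 / 1225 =9.52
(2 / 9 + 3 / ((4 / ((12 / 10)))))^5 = 10510100501 / 5904900000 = 1.78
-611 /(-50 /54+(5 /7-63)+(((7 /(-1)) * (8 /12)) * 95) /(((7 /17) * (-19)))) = 93.35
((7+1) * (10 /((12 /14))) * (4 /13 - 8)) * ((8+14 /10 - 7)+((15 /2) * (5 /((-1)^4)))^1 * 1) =-372400 /13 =-28646.15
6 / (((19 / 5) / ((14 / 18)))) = 70 / 57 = 1.23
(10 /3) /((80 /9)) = 3 /8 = 0.38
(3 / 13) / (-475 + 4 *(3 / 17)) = -0.00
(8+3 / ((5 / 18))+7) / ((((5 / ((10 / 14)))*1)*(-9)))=-43 / 105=-0.41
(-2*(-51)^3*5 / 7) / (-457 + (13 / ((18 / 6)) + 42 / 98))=-3979530 / 9497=-419.03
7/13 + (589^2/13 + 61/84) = 29142745/1092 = 26687.50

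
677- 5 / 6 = 4057 / 6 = 676.17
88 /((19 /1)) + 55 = 1133 /19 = 59.63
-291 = -291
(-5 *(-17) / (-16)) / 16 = -85 / 256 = -0.33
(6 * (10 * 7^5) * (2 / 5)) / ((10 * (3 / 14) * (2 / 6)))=2823576 / 5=564715.20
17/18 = 0.94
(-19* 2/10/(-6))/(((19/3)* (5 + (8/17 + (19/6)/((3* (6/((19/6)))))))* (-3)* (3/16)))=-9792/332005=-0.03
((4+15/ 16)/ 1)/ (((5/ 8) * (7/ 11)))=869/ 70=12.41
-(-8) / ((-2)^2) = 2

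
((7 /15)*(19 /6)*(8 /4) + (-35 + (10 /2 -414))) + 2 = -19757 /45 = -439.04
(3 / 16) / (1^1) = 3 / 16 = 0.19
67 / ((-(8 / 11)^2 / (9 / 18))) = -8107 / 128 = -63.34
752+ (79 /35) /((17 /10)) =89646 /119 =753.33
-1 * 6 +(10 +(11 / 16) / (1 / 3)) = 97 / 16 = 6.06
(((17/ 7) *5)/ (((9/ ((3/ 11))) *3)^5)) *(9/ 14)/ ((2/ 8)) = 170/ 51776124939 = 0.00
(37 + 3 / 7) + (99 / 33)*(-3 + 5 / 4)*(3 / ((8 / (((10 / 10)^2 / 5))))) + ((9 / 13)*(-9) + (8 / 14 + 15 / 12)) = 67861 / 2080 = 32.63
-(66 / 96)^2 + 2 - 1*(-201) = 51847 / 256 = 202.53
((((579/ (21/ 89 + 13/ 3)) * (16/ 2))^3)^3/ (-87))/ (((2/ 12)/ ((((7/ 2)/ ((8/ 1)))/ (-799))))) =42691666535288149692857.05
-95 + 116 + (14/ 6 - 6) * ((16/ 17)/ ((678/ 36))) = 39989/ 1921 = 20.82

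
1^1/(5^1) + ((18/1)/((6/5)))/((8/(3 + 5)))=76/5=15.20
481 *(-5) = -2405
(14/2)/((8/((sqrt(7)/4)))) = 7*sqrt(7)/32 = 0.58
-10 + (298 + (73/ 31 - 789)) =-15458/ 31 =-498.65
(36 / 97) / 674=18 / 32689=0.00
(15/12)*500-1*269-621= -265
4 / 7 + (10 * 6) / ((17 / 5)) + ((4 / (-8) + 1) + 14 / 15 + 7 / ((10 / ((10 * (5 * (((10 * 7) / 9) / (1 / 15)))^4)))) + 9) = 78126289065261749 / 96390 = 810522762374.33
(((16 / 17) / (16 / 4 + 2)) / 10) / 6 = 0.00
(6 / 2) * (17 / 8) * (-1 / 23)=-51 / 184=-0.28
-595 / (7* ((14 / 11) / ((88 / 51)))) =-2420 / 21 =-115.24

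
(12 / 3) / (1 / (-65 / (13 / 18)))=-360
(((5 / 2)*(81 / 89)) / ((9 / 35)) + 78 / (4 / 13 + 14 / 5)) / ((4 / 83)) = 50655315 / 71912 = 704.41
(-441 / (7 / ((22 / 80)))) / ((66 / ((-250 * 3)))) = 1575 / 8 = 196.88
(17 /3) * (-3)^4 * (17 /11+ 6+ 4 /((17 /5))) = 44037 /11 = 4003.36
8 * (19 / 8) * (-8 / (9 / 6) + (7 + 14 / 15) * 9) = 1255.27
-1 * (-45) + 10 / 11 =505 / 11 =45.91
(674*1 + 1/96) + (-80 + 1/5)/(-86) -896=-4562713/20640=-221.06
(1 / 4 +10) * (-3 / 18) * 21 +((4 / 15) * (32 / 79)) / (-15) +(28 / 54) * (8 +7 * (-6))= -22828147 / 426600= -53.51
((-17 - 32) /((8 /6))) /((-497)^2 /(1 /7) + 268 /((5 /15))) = -147 /6919468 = -0.00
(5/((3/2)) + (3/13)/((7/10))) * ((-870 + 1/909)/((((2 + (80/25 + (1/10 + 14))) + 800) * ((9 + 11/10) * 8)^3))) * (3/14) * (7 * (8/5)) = -0.00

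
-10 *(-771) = 7710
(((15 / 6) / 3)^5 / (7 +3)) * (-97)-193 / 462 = -5168381 / 1197504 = -4.32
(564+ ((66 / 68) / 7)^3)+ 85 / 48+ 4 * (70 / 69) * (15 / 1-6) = 1120519418335 / 1860415536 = 602.30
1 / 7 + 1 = 8 / 7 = 1.14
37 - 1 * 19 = 18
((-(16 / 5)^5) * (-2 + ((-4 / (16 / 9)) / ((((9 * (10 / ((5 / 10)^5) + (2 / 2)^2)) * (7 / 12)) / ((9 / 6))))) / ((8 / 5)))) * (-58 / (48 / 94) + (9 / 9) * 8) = -71121682432 / 1003125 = -70900.12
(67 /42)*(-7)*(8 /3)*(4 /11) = -1072 /99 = -10.83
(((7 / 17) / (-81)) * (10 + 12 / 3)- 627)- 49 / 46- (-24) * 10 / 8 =-37887155 / 63342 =-598.14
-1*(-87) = 87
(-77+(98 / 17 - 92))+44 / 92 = -63638 / 391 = -162.76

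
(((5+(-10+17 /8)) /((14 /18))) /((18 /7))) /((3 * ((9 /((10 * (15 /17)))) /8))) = -575 /153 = -3.76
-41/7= -5.86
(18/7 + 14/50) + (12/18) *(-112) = -37703/525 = -71.82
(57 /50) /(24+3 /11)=209 /4450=0.05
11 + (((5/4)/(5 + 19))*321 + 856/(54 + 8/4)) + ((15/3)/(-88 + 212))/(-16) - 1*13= 416667/13888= 30.00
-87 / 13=-6.69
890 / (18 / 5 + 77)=4450 / 403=11.04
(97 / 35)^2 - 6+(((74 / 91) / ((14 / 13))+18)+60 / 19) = 549146 / 23275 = 23.59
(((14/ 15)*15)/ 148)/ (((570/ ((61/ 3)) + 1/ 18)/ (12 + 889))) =3462543/ 1141117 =3.03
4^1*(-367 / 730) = -734 / 365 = -2.01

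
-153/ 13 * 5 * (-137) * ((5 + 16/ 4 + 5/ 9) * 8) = 8011760/ 13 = 616289.23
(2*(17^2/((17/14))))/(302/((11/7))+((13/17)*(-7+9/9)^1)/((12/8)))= 44506/17683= 2.52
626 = 626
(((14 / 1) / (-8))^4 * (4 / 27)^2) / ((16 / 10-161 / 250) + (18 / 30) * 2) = 6125 / 64152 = 0.10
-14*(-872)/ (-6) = -6104/ 3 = -2034.67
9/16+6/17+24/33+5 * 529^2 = 4186426275/2992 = 1399206.64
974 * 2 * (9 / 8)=4383 / 2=2191.50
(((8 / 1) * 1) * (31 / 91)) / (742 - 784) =-124 / 1911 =-0.06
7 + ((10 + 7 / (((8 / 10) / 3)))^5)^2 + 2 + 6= 4108469075197291119265 / 1048576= 3918141436764994.74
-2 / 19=-0.11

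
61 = 61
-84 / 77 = -12 / 11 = -1.09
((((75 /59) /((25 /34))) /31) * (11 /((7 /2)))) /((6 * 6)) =187 /38409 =0.00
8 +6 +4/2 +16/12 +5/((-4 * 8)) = 1649/96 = 17.18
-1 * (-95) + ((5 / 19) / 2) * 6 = 1820 / 19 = 95.79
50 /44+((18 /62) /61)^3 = 169049790313 /148763801362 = 1.14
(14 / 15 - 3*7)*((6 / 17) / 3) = -602 / 255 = -2.36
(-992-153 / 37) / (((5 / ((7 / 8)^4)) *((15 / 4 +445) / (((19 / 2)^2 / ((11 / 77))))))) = -223623471239 / 1360179200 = -164.41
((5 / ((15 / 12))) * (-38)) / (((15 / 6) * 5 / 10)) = -608 / 5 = -121.60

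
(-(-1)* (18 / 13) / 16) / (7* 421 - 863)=9 / 216736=0.00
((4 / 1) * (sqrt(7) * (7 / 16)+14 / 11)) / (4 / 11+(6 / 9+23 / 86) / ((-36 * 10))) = 1787940 * sqrt(7) / 368869+5201280 / 368869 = 26.92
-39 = -39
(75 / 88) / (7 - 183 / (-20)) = 375 / 7106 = 0.05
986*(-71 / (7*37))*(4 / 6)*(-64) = 8960768 / 777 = 11532.52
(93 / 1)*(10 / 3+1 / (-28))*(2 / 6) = 8587 / 84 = 102.23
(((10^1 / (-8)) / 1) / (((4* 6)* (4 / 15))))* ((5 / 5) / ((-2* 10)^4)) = -1 / 819200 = -0.00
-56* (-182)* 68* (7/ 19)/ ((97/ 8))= 38811136/ 1843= 21058.67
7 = 7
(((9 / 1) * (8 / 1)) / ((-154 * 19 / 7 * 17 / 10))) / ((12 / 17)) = -30 / 209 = -0.14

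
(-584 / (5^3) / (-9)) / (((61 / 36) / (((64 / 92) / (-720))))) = -2336 / 7891875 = -0.00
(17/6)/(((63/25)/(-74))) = -83.20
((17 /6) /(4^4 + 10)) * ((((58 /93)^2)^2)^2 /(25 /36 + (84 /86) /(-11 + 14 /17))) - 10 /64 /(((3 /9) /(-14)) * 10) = 835483141906752500419757 /1272327457796033105954592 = 0.66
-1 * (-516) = 516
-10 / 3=-3.33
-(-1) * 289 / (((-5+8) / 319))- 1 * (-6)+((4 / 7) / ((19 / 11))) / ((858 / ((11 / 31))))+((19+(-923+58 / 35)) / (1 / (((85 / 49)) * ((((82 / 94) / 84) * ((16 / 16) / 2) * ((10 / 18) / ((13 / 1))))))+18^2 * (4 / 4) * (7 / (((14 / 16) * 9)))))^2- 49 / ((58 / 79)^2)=30645.52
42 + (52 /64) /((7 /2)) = 2365 /56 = 42.23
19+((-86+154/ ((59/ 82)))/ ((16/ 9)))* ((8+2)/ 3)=61139/ 236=259.06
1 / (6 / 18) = 3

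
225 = 225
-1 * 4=-4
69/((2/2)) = 69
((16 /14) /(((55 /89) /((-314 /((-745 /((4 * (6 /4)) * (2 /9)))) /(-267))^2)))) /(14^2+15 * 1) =12620288 /325035469402875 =0.00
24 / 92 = 6 / 23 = 0.26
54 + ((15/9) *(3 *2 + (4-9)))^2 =511/9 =56.78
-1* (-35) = 35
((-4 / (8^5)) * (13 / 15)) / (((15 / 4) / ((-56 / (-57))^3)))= -4459 / 166673700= -0.00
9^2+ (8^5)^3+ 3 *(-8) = 35184372088889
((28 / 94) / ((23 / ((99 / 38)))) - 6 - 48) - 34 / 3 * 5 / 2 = -5071054 / 61617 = -82.30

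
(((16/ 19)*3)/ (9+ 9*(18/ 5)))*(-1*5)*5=-1.53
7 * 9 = 63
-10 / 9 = -1.11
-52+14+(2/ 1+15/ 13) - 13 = -622/ 13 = -47.85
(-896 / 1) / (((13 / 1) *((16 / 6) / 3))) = -1008 / 13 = -77.54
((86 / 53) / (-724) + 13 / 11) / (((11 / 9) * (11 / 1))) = 0.09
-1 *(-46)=46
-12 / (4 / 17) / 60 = -17 / 20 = -0.85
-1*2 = -2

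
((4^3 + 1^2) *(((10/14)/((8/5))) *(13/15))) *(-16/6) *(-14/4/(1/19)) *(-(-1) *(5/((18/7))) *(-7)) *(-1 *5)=98336875/324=303508.87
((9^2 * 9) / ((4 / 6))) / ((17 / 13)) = 28431 / 34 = 836.21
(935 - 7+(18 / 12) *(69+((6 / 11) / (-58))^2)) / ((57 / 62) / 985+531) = 1.94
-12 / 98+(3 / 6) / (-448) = -775 / 6272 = -0.12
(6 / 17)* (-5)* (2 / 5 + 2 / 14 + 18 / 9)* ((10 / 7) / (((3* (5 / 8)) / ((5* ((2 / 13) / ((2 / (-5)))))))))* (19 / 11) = 1352800 / 119119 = 11.36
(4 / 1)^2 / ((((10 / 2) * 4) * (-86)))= -2 / 215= -0.01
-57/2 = -28.50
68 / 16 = 17 / 4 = 4.25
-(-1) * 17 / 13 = 17 / 13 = 1.31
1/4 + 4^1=17/4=4.25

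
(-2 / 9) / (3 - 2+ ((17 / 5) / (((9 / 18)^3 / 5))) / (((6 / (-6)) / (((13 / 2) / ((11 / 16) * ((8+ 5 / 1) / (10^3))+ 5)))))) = 160286 / 126574713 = 0.00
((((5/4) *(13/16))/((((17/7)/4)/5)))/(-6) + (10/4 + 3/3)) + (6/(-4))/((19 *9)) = 21677/10336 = 2.10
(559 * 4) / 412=559 / 103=5.43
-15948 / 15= -5316 / 5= -1063.20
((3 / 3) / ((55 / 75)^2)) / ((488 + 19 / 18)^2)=0.00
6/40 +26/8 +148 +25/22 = 152.54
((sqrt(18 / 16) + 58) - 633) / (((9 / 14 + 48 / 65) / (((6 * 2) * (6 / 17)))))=-12558000 / 7123 + 16380 * sqrt(2) / 7123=-1759.77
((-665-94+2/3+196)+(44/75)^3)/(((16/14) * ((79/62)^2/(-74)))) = 59026196490709/2632921875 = 22418.51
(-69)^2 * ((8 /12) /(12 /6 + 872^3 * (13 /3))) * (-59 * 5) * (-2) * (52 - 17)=19662930 /861971303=0.02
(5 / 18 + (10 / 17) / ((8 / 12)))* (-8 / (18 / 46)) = -32660 / 1377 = -23.72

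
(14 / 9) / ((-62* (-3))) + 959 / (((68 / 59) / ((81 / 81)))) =47358773 / 56916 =832.08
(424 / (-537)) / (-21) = 424 / 11277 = 0.04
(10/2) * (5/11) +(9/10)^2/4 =10891/4400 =2.48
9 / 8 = 1.12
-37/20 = -1.85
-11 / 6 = -1.83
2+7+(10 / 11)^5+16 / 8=1871561 / 161051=11.62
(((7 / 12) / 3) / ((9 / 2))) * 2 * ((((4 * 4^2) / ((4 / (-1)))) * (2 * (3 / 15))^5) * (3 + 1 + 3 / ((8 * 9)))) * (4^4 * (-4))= 44498944 / 759375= 58.60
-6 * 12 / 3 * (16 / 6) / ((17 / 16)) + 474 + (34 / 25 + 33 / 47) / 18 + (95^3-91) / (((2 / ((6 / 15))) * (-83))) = -49296038287 / 29842650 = -1651.87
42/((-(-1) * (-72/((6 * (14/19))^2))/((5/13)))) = -20580/4693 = -4.39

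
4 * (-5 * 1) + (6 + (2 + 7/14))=-23/2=-11.50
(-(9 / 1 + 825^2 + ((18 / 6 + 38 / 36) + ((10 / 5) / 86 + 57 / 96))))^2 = 71048535294277721041 / 153363456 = 463269002586.10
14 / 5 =2.80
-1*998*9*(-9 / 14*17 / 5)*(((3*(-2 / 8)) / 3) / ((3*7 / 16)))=-916164 / 245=-3739.44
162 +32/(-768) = 3887/24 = 161.96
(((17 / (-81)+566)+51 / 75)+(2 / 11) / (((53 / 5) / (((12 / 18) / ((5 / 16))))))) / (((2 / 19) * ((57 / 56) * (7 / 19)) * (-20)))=-12707269654 / 17708625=-717.58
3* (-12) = -36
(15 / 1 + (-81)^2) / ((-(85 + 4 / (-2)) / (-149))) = 979824 / 83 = 11805.11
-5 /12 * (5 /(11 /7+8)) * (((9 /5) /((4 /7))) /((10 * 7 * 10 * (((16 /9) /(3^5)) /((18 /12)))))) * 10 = -137781 /68608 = -2.01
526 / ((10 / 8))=2104 / 5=420.80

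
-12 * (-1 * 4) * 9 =432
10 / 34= 5 / 17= 0.29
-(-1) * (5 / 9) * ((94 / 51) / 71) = 0.01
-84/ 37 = -2.27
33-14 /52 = 851 /26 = 32.73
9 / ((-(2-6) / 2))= 9 / 2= 4.50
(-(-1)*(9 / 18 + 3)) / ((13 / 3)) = 21 / 26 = 0.81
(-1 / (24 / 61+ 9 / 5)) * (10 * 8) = -24400 / 669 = -36.47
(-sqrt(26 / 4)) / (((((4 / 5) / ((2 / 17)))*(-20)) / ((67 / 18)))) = 67*sqrt(26) / 4896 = 0.07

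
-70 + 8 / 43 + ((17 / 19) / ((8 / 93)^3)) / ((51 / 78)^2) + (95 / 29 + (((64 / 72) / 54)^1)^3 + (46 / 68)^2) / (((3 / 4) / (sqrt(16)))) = 122165629316372180995 / 37728361296475776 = 3238.03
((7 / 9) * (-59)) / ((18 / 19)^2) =-51.13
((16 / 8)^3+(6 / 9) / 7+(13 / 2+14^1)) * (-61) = -73261 / 42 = -1744.31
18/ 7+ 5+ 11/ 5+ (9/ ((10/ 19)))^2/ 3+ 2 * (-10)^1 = 61069/ 700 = 87.24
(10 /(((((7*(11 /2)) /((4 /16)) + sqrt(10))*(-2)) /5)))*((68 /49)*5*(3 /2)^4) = -70125 /12292 + 6375*sqrt(10) /172088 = -5.59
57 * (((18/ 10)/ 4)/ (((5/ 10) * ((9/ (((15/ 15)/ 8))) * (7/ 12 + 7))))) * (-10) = -171/ 182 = -0.94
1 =1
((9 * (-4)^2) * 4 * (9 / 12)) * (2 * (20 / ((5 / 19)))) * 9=590976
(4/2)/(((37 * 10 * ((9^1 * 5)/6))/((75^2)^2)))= 843750/37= 22804.05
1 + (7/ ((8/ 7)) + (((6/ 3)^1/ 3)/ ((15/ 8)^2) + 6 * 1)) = 71899/ 5400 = 13.31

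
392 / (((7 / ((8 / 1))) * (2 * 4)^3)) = 0.88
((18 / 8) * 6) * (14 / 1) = 189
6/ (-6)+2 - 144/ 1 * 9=-1295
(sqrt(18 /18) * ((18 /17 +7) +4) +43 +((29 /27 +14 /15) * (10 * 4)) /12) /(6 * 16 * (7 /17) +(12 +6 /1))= 42515 /39609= 1.07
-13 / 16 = -0.81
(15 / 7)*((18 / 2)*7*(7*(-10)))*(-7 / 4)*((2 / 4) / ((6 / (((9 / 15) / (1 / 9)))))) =59535 / 8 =7441.88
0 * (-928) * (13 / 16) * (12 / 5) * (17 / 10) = 0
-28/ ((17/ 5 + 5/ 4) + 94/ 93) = -52080/ 10529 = -4.95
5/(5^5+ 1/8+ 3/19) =760/475043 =0.00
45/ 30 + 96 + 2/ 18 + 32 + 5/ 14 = 8188/ 63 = 129.97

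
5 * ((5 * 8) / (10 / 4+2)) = 400 / 9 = 44.44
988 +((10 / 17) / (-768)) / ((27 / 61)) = 174140623 / 176256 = 988.00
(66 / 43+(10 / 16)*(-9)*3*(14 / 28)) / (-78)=1583 / 17888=0.09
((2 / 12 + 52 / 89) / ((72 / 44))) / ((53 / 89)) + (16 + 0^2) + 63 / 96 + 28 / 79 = 64325045 / 3617568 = 17.78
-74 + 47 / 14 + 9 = -863 / 14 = -61.64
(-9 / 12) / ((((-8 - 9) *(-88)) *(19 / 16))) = -3 / 7106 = -0.00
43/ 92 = 0.47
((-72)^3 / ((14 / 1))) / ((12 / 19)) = -295488 / 7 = -42212.57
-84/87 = -28/29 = -0.97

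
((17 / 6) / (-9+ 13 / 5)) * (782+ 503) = -109225 / 192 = -568.88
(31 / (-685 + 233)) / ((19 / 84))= -651 / 2147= -0.30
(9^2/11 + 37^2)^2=229219600/121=1894376.86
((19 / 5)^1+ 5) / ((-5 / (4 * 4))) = -704 / 25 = -28.16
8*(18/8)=18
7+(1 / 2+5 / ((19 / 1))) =295 / 38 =7.76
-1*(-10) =10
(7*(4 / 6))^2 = 196 / 9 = 21.78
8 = 8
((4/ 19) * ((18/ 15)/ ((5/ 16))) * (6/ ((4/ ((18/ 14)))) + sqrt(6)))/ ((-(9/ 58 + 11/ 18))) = -4.62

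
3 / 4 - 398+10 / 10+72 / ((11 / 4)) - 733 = -48535 / 44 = -1103.07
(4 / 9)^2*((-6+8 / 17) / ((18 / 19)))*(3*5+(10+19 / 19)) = -371488 / 12393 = -29.98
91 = 91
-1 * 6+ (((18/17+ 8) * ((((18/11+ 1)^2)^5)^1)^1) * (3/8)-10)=8832286452216413/160340442988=55084.58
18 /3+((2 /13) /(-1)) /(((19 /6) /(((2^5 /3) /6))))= 4382 /741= 5.91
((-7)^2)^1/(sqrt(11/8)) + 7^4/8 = 98*sqrt(22)/11 + 2401/8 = 341.91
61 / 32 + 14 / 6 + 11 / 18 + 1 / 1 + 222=65621 / 288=227.85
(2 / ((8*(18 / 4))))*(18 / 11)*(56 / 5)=56 / 55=1.02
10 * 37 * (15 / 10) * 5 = 2775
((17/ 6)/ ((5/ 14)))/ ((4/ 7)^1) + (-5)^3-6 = -7027/ 60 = -117.12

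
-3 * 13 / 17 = -39 / 17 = -2.29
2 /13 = 0.15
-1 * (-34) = 34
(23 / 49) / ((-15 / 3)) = -23 / 245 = -0.09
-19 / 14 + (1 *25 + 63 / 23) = 8495 / 322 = 26.38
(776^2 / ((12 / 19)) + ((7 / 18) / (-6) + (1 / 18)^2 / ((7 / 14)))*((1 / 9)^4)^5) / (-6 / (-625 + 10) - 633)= -769918681293324897306468187145 / 511147306320207777649348812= -1506.26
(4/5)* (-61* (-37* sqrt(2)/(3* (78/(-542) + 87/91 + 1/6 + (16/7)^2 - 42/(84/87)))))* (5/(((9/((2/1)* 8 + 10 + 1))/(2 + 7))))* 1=-568633338* sqrt(2)/261017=-3080.91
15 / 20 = 3 / 4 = 0.75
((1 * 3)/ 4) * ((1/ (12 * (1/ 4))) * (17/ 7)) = 0.61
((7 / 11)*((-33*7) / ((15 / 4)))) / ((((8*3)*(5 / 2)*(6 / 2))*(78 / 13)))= -49 / 1350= -0.04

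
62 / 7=8.86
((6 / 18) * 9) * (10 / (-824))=-0.04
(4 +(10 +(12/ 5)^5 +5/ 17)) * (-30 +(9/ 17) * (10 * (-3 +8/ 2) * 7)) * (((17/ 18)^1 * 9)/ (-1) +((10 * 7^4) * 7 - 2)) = 20124865641132/ 180625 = 111417941.27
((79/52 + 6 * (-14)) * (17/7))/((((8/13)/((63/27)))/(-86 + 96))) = -364565/48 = -7595.10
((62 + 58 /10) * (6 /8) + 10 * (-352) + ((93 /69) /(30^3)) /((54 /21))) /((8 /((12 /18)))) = -38778158483 /134136000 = -289.10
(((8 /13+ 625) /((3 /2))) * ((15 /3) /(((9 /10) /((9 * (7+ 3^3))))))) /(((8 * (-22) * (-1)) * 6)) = 1152175 /1716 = 671.43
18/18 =1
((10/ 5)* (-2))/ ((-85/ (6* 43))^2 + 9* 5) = -266256/ 3002605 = -0.09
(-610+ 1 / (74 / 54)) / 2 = -22543 / 74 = -304.64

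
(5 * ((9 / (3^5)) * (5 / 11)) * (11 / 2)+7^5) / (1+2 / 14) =6353221 / 432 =14706.53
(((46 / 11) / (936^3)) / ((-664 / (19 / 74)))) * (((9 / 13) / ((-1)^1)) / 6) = 437 / 1920623011946496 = 0.00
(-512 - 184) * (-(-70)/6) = -8120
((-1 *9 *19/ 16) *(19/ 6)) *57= -61731/ 32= -1929.09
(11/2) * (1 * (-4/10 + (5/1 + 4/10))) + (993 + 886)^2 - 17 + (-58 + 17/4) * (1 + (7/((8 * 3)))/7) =338937169/96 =3530595.51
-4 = -4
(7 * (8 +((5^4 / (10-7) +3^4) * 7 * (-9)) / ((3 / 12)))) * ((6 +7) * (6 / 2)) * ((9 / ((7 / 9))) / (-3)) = 76767912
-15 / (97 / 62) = -930 / 97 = -9.59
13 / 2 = 6.50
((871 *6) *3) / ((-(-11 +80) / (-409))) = 2137434 / 23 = 92931.91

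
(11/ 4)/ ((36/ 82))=451/ 72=6.26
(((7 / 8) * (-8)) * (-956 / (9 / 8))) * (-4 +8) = 214144 / 9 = 23793.78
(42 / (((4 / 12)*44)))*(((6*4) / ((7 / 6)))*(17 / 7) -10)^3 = 3070844964 / 16807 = 182712.26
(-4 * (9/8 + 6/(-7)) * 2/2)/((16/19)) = -285/224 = -1.27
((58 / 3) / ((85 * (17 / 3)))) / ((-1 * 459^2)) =-58 / 304434045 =-0.00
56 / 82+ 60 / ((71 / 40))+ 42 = 222650 / 2911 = 76.49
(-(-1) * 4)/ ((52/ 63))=63/ 13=4.85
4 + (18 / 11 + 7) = 139 / 11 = 12.64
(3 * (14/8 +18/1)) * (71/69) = 5609/92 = 60.97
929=929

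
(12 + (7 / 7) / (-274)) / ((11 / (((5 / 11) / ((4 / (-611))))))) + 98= 2954583 / 132616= 22.28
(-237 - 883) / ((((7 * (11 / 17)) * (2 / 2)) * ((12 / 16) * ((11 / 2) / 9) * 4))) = -16320 / 121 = -134.88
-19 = -19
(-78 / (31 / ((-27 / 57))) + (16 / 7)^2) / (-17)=-185182 / 490637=-0.38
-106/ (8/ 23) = -1219/ 4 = -304.75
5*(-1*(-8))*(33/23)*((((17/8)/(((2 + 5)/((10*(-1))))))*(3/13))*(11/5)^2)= -407286/2093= -194.59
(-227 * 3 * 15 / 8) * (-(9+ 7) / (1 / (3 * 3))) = 183870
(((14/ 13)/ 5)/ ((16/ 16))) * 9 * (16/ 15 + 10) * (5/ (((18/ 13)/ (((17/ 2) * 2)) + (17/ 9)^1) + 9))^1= 266679/ 27275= 9.78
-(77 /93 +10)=-1007 /93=-10.83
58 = 58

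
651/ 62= 21/ 2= 10.50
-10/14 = -5/7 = -0.71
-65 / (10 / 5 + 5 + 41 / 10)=-5.86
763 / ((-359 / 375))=-286125 / 359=-797.01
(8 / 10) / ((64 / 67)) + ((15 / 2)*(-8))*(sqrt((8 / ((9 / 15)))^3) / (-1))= 67 / 80 + 1600*sqrt(30) / 3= 2922.02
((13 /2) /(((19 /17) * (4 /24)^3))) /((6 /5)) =19890 /19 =1046.84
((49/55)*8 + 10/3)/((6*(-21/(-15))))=863/693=1.25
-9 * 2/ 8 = -9/ 4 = -2.25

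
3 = 3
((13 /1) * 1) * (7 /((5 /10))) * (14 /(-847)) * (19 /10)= -3458 /605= -5.72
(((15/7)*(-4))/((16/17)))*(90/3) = -3825/14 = -273.21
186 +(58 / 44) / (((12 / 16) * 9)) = 55300 / 297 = 186.20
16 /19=0.84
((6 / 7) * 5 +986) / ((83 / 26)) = 310.21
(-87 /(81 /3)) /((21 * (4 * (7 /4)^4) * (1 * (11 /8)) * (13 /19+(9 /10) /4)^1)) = -11284480 /3449250189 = -0.00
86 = 86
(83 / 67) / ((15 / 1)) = 83 / 1005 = 0.08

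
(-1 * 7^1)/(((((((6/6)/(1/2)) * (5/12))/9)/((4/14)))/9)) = -972/5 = -194.40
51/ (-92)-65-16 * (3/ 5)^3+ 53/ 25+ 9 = -665739/ 11500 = -57.89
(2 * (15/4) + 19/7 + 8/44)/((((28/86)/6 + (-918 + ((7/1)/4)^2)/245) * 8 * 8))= -7228515/163767208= -0.04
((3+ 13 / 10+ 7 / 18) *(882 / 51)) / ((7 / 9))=8862 / 85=104.26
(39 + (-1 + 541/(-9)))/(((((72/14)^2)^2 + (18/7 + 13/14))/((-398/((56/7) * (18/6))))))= 95082001/182306106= 0.52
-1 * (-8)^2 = -64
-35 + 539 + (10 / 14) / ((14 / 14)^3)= 3533 / 7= 504.71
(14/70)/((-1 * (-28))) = 1/140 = 0.01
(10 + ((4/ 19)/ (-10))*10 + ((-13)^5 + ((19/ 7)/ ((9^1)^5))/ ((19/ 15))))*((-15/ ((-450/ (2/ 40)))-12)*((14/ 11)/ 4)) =3498568826643367/ 2468248200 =1417429.91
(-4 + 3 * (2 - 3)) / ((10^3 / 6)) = -21 / 500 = -0.04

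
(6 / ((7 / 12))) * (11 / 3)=264 / 7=37.71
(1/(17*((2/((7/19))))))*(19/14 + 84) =1195/1292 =0.92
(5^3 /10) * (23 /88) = 575 /176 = 3.27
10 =10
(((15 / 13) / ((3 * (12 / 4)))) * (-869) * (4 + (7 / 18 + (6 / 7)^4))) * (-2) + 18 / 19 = 17599962403 / 16012269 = 1099.15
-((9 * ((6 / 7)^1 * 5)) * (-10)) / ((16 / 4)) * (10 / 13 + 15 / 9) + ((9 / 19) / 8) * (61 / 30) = 32506653 / 138320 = 235.01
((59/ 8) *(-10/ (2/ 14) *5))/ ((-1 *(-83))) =-10325/ 332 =-31.10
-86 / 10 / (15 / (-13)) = 559 / 75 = 7.45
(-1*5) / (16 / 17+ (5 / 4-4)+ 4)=-340 / 149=-2.28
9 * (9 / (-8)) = -81 / 8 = -10.12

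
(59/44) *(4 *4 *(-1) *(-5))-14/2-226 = -1383/11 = -125.73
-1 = -1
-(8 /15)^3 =-512 /3375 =-0.15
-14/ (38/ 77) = -539/ 19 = -28.37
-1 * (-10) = 10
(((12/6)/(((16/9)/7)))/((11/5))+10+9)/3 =1987/264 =7.53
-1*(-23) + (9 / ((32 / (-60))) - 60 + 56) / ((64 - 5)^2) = 640337 / 27848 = 22.99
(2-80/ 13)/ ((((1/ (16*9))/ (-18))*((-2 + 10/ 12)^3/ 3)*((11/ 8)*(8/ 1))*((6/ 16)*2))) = -2465.54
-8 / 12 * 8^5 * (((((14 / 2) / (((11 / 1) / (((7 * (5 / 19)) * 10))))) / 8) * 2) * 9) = -120422400 / 209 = -576183.73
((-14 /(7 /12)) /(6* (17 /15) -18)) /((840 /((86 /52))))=43 /10192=0.00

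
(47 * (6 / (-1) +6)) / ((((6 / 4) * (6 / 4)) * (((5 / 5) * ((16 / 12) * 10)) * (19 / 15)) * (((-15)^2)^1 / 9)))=0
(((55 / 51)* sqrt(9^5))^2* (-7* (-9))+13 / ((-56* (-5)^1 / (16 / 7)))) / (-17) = -306338838389 / 1203685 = -254500.84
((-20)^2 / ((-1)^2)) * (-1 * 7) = -2800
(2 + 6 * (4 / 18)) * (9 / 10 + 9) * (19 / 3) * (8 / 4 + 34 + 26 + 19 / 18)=237215 / 18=13178.61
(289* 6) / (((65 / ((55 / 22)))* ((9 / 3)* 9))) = 2.47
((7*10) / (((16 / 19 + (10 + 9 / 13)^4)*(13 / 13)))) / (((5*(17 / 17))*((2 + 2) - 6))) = -542659 / 1013310965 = -0.00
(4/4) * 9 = 9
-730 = -730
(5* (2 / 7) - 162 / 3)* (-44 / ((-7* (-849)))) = 16192 / 41601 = 0.39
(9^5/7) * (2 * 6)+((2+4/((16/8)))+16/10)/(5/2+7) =67316252/665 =101227.45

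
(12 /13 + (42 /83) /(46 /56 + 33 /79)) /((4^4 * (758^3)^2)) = 984447 /35902582430981240760807424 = 0.00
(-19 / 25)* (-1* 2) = 38 / 25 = 1.52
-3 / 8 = -0.38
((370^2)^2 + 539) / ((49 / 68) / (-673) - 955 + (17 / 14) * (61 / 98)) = -147094017597215514 / 7489418575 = -19640245.25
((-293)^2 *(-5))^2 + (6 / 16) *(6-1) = 1474010160215 / 8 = 184251270026.88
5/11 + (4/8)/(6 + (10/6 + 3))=353/704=0.50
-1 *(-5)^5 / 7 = 3125 / 7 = 446.43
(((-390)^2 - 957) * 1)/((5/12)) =1813716/5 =362743.20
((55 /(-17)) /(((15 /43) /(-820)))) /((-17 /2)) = -775720 /867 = -894.72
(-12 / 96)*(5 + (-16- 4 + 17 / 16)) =223 / 128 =1.74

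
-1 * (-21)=21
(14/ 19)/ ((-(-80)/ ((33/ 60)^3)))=9317/ 6080000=0.00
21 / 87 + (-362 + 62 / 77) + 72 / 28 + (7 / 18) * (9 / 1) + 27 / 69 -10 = -37439755 / 102718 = -364.49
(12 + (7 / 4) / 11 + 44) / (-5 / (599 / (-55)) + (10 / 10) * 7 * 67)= 0.12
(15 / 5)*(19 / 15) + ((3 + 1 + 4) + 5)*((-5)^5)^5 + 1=-19371509552001953101 / 5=-3874301910400390620.20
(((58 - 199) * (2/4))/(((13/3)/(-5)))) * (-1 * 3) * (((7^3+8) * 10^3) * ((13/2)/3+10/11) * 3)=-8694236250/11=-790385113.64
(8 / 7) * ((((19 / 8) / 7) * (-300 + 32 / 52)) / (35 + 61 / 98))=-3.26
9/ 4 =2.25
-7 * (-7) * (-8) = -392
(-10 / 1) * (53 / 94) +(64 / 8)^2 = 2743 / 47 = 58.36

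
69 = 69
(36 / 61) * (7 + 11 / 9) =296 / 61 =4.85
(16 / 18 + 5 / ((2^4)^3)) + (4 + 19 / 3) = 413741 / 36864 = 11.22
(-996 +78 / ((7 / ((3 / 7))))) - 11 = -49109 / 49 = -1002.22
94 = 94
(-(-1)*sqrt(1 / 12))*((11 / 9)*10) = 55*sqrt(3) / 27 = 3.53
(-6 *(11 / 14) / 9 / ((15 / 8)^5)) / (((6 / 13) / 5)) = -2342912 / 9568125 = -0.24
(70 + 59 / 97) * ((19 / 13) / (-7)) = -130131 / 8827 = -14.74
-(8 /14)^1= -4 /7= -0.57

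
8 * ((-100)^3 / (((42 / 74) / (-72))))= 7104000000 / 7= 1014857142.86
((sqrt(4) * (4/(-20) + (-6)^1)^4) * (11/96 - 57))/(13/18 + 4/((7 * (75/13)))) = -105910311801/517400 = -204697.16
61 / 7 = 8.71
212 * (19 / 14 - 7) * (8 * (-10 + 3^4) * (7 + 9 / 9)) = -38051456 / 7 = -5435922.29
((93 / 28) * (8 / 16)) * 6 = 279 / 28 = 9.96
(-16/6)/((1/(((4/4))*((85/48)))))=-85/18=-4.72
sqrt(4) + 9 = 11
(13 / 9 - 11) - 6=-140 / 9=-15.56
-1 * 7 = -7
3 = 3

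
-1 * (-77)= 77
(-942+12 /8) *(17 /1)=-31977 /2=-15988.50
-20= -20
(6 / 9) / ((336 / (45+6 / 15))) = 227 / 2520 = 0.09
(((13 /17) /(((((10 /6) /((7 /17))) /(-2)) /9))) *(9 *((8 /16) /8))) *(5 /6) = -7371 /4624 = -1.59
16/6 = 8/3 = 2.67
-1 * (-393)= 393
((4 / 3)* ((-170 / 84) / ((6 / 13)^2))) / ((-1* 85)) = 169 / 1134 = 0.15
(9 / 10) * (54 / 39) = 81 / 65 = 1.25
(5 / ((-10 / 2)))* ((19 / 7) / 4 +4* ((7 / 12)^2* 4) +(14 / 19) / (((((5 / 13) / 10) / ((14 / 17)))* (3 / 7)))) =-3494837 / 81396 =-42.94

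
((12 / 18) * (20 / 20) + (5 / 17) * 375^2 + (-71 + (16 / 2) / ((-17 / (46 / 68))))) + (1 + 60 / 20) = 35801588 / 867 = 41293.64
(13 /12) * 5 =65 /12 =5.42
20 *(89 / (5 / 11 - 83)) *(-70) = 342650 / 227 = 1509.47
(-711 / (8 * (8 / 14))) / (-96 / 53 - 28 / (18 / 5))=2374029 / 146368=16.22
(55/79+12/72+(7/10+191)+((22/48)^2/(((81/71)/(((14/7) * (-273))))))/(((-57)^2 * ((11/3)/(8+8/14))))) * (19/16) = 53359276361/233435520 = 228.58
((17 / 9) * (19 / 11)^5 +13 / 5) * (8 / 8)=229311382 / 7247295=31.64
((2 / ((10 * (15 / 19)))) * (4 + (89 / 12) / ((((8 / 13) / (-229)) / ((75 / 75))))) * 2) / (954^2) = -5026811 / 3276417600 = -0.00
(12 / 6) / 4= 1 / 2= 0.50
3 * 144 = 432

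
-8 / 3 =-2.67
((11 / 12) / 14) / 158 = 11 / 26544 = 0.00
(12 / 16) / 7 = 3 / 28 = 0.11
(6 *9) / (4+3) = 54 / 7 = 7.71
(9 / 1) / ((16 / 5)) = 45 / 16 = 2.81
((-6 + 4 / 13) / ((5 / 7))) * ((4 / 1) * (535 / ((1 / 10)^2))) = -22170400 / 13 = -1705415.38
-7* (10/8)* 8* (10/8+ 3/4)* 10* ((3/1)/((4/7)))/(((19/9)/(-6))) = 396900/19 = 20889.47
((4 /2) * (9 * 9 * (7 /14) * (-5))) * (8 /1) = -3240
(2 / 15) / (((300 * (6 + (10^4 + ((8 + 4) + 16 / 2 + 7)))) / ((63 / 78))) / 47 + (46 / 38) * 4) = 6251 / 3717453510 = 0.00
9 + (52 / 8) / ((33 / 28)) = 479 / 33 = 14.52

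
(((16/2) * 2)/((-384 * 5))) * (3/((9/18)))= -1/20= -0.05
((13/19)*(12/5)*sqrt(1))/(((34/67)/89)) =465114/1615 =288.00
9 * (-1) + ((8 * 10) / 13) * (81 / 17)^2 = 491067 / 3757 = 130.71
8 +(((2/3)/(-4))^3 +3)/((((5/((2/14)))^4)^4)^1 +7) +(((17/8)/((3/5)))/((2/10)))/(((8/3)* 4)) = 42323990002876822872161926247/4381294557515756835937506048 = 9.66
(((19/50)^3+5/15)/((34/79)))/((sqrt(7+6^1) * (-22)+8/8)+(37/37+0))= -126506413 * sqrt(13)/40086000000 - 11500583/40086000000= -0.01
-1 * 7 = -7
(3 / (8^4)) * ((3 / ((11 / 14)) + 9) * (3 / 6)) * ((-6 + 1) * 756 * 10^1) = -1998675 / 11264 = -177.44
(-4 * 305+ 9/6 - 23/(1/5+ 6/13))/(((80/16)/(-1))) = 107781/430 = 250.65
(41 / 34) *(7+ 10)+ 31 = 103 / 2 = 51.50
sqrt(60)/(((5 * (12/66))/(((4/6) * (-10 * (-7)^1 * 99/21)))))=484 * sqrt(15)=1874.52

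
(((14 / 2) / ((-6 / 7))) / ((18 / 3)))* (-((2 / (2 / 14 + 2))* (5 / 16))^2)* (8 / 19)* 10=12005 / 24624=0.49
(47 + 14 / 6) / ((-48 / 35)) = -1295 / 36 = -35.97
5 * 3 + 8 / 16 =31 / 2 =15.50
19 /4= 4.75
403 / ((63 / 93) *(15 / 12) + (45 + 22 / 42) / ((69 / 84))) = 7.16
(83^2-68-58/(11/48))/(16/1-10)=72247/66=1094.65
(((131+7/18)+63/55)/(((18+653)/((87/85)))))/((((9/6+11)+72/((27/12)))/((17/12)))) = 3805061/591218100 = 0.01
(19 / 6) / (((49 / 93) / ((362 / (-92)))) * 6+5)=106609 / 141282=0.75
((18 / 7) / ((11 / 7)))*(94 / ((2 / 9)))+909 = 1601.18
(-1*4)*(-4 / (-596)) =-4 / 149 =-0.03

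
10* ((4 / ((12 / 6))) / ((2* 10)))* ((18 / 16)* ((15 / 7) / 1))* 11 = 1485 / 56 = 26.52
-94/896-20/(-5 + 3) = 4433/448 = 9.90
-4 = -4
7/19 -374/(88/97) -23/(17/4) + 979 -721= -205807/1292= -159.29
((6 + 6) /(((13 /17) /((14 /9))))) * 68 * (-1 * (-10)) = 647360 /39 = 16598.97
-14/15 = -0.93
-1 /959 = -0.00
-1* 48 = -48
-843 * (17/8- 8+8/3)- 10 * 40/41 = 883917/328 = 2694.87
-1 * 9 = -9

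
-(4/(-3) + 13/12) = 1/4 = 0.25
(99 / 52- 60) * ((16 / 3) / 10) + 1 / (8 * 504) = -8120383 / 262080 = -30.98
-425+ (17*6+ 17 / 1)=-306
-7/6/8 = -7/48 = -0.15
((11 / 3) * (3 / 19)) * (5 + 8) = 143 / 19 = 7.53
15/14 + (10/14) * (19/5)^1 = 53/14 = 3.79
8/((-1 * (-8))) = 1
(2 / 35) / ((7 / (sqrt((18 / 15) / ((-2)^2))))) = sqrt(30) / 1225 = 0.00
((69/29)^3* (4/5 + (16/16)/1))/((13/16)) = 47305296/1585285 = 29.84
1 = 1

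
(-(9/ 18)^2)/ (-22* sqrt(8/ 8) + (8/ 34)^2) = 289/ 25368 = 0.01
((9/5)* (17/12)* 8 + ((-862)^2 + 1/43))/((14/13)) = 296695009/430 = 689988.39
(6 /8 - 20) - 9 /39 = -1013 /52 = -19.48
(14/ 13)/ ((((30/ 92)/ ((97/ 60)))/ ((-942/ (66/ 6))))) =-4903738/ 10725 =-457.22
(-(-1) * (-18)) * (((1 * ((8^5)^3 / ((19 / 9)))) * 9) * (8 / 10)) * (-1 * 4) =820781032088272896 / 95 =8639800337771293.64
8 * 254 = 2032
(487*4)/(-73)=-1948/73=-26.68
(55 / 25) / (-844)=-11 / 4220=-0.00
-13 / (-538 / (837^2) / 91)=828773127 / 538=1540470.50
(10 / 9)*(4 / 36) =10 / 81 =0.12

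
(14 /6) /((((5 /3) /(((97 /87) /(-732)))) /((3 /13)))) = -679 /1379820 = -0.00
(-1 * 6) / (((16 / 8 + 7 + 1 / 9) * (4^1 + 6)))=-27 / 410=-0.07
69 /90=23 /30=0.77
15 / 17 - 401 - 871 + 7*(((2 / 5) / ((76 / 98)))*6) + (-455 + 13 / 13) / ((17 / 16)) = -2707949 / 1615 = -1676.75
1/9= 0.11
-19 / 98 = -0.19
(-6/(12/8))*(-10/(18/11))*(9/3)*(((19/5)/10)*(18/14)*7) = 250.80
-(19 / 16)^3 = -6859 / 4096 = -1.67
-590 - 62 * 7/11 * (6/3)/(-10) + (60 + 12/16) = -114699/220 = -521.36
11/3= 3.67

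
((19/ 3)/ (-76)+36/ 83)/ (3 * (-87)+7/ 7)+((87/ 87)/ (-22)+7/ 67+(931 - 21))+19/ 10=34810066487/ 38170704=911.96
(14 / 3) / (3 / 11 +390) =154 / 12879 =0.01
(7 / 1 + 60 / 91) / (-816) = -0.01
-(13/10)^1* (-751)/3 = 9763/30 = 325.43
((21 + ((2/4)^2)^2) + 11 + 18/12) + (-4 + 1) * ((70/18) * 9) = -1143/16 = -71.44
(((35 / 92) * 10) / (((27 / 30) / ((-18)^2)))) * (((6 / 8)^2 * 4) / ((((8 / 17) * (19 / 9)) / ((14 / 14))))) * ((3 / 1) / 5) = 6506325 / 3496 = 1861.08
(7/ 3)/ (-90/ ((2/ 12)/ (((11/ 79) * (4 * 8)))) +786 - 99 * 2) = -553/ 430884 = -0.00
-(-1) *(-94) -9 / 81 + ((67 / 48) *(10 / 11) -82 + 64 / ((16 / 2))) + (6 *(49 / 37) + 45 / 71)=-329278265 / 2080584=-158.26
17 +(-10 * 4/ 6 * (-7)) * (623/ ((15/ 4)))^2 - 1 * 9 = 173882872/ 135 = 1288021.27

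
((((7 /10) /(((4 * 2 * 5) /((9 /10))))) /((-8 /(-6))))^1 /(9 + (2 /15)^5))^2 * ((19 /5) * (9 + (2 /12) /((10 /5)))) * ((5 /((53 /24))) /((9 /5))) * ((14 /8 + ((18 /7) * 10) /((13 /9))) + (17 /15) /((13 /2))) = 1555888235932760625 /1054558880389403803648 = 0.00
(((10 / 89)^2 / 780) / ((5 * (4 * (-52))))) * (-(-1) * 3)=-1 / 21418384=-0.00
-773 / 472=-1.64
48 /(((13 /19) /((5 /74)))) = 2280 /481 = 4.74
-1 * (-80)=80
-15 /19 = -0.79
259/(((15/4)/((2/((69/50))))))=20720/207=100.10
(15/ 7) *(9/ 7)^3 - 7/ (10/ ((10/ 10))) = 92543/ 24010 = 3.85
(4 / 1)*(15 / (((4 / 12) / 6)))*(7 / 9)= 840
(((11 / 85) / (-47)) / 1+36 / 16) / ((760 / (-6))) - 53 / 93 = -331856369 / 564733200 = -0.59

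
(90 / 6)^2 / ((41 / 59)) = 13275 / 41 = 323.78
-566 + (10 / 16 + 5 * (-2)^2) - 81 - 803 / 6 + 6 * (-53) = -25877 / 24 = -1078.21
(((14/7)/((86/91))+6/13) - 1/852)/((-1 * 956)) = -1227173/455312208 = -0.00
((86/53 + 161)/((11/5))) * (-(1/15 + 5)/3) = -218348/1749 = -124.84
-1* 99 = -99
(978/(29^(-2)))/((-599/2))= -1644996/599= -2746.24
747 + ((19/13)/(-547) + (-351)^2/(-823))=3495609743/5852353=597.30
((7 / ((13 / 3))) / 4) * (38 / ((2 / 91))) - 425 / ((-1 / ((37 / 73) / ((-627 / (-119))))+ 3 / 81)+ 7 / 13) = 741.53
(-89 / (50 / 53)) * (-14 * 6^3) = 7132104 / 25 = 285284.16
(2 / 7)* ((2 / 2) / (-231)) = -2 / 1617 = -0.00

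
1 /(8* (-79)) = -1 /632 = -0.00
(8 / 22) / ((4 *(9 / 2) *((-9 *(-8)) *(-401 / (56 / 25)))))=-14 / 8932275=-0.00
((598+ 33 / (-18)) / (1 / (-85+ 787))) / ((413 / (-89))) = -5321043 / 59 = -90187.17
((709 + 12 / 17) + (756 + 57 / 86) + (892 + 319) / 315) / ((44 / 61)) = 536385871 / 263160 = 2038.25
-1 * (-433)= 433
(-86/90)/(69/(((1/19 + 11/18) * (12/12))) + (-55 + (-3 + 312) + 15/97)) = -0.00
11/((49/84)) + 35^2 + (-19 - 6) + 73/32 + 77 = 290783/224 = 1298.14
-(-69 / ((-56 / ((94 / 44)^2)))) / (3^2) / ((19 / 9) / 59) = -17.46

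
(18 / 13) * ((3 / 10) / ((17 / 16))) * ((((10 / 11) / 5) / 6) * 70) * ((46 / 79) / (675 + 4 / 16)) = 370944 / 518724349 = 0.00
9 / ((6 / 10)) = 15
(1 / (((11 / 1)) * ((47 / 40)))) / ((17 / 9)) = 360 / 8789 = 0.04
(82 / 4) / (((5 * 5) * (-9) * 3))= -41 / 1350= -0.03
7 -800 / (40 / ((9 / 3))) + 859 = 806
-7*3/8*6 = -63/4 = -15.75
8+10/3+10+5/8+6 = 671/24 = 27.96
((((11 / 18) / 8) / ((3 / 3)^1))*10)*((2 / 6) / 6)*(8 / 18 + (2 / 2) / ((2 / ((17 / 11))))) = 1205 / 23328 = 0.05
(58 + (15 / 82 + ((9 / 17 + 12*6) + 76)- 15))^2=71420959009 / 1943236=36753.62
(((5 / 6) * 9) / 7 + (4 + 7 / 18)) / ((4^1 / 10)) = 860 / 63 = 13.65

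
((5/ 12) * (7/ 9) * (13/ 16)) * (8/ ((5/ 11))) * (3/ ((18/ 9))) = 1001/ 144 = 6.95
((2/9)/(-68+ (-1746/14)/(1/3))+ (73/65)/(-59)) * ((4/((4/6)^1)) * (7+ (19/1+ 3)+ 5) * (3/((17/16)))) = -26714944/2373865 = -11.25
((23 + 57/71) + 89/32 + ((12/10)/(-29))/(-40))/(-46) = -43790979/75771200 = -0.58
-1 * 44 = -44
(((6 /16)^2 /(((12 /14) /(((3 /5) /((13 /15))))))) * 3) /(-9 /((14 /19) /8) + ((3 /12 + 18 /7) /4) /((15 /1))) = -59535 /17064424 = -0.00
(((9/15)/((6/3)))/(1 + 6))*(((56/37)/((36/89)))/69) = 89/38295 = 0.00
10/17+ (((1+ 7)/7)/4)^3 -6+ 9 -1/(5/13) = 29492/29155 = 1.01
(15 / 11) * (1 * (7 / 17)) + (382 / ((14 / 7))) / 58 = 41807 / 10846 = 3.85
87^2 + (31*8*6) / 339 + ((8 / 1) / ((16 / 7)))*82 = 888224 / 113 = 7860.39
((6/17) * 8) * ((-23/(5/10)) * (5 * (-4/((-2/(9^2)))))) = -105204.71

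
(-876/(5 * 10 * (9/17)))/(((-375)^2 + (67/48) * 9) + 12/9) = -39712/168766675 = -0.00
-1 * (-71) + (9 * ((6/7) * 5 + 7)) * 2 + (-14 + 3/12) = 7291/28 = 260.39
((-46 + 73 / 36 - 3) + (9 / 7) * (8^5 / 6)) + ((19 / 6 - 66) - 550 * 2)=1464601 / 252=5811.91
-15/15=-1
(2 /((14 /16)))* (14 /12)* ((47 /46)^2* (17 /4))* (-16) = -300424 /1587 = -189.30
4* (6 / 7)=24 / 7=3.43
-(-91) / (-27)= -91 / 27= -3.37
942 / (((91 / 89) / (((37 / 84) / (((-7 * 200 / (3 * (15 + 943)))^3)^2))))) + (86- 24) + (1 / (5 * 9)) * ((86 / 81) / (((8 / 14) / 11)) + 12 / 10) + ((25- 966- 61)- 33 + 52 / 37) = 118863442984569718681573351357 / 4042843411698000000000000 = 29400.95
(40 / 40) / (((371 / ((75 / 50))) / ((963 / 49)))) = 2889 / 36358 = 0.08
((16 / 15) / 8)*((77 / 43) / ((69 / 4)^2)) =2464 / 3070845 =0.00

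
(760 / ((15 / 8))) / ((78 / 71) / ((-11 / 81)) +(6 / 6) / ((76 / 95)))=-3798784 / 64101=-59.26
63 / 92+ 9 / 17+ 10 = 17539 / 1564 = 11.21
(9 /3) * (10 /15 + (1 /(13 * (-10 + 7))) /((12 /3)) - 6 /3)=-209 /52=-4.02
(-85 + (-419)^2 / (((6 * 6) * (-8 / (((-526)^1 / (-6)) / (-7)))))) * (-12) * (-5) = 228292315 / 504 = 452960.94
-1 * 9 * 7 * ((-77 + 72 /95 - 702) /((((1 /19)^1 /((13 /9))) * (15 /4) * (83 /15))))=26911612 /415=64847.26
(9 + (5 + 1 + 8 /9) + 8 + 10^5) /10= 180043 /18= 10002.39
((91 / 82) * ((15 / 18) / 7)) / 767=0.00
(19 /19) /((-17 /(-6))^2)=36 /289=0.12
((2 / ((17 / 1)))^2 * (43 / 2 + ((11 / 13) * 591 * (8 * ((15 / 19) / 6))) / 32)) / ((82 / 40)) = 18290 / 71383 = 0.26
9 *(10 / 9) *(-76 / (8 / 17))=-1615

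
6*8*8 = 384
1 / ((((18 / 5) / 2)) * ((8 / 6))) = 5 / 12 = 0.42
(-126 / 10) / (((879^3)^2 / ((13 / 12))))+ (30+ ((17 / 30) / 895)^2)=30.00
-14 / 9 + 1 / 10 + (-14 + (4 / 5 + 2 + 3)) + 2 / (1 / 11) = 1111 / 90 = 12.34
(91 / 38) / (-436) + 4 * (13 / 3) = 861263 / 49704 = 17.33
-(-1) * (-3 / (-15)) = 1 / 5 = 0.20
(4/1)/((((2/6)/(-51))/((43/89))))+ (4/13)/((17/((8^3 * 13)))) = -265100/1513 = -175.21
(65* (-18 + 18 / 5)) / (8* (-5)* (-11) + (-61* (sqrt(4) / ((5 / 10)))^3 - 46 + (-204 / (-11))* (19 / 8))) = 6864 / 25417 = 0.27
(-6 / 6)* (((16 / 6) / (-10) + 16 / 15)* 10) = -8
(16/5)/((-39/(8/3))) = -128/585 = -0.22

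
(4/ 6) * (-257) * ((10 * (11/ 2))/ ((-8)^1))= 14135/ 12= 1177.92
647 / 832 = 0.78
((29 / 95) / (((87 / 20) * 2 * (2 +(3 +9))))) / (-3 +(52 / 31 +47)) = 31 / 564984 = 0.00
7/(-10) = -7/10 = -0.70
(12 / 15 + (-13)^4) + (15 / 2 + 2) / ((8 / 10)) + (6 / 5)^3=28575403 / 1000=28575.40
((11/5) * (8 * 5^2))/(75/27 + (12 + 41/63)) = 770/27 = 28.52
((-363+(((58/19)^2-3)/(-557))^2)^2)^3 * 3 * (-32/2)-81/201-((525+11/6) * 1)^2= -1157193890965530770584263832579807249174397499382850180101423579079092015483743760975/10537220507415616706048081277970662064328728428220521482878287697452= -109819652170242648.27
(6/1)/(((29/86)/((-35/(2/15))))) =-135450/29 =-4670.69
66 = 66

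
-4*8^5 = -131072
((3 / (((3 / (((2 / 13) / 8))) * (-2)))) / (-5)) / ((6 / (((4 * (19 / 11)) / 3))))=19 / 25740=0.00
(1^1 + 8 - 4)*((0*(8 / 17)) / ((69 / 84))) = 0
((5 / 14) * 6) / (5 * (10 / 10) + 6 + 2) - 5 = -440 / 91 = -4.84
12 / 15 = 4 / 5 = 0.80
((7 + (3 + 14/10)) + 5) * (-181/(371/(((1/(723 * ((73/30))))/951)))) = -29684/6207179853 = -0.00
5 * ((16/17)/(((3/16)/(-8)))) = -10240/51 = -200.78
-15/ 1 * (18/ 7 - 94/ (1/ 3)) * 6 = 176040/ 7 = 25148.57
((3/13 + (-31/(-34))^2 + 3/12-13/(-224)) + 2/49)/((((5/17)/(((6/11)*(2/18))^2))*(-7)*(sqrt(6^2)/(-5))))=2770597/1320791472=0.00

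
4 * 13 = 52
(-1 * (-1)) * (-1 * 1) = -1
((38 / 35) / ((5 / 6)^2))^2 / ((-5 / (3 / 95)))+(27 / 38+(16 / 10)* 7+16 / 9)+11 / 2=62753690302 / 3273046875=19.17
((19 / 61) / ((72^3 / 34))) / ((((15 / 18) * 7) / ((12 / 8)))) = 323 / 44271360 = 0.00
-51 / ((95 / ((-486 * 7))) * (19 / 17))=1634.09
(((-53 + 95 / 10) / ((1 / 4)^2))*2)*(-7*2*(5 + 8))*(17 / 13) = 331296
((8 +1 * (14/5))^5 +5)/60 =459180649/187500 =2448.96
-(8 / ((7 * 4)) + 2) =-16 / 7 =-2.29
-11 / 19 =-0.58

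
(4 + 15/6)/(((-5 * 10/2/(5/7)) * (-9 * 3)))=13/1890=0.01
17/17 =1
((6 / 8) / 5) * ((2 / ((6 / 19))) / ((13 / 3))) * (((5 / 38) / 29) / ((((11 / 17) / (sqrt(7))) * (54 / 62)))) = 527 * sqrt(7) / 298584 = 0.00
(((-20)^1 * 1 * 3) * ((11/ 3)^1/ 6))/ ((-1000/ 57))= 209/ 100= 2.09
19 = 19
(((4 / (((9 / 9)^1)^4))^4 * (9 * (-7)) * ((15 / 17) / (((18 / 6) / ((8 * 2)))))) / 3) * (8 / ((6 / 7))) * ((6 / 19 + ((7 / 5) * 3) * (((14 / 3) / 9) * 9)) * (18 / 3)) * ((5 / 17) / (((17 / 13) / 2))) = -1184763740160 / 93347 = -12692038.74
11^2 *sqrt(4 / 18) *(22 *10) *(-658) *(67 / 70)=-16765276 *sqrt(2) / 3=-7903226.90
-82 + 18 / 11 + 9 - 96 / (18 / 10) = -4115 / 33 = -124.70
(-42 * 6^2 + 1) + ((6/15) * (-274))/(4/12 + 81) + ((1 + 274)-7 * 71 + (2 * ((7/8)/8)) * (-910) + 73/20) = -9417229/4880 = -1929.76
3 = 3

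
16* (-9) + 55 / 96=-13769 / 96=-143.43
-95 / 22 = -4.32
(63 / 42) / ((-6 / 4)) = -1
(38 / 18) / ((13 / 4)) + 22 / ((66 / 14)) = 622 / 117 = 5.32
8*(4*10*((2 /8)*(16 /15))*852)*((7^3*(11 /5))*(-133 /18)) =-18241760768 /45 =-405372461.51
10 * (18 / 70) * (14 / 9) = 4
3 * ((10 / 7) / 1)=30 / 7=4.29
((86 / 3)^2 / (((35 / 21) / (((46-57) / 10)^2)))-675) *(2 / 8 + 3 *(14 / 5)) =-678.07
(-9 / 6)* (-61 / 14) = 183 / 28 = 6.54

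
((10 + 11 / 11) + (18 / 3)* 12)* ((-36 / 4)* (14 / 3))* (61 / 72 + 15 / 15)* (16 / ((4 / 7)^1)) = -180303.67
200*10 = 2000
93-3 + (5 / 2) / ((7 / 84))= 120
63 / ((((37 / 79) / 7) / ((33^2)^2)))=41316301719 / 37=1116656803.22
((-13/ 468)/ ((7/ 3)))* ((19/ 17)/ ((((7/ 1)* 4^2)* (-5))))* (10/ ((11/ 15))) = 95/ 293216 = 0.00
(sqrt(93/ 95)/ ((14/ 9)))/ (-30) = -3*sqrt(8835)/ 13300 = -0.02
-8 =-8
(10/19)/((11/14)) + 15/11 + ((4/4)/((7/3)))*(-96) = -39.11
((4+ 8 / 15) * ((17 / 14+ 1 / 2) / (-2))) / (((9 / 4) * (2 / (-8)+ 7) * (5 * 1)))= -2176 / 42525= -0.05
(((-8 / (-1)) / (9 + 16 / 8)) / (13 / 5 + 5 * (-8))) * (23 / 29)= -920 / 59653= -0.02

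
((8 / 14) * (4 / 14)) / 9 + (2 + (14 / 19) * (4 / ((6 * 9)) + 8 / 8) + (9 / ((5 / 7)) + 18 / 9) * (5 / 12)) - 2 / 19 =8.79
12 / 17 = 0.71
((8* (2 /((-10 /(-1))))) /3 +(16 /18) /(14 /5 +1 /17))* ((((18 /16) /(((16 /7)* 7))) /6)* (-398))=-114823 /29160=-3.94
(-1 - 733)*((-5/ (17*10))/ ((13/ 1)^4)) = 367/ 485537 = 0.00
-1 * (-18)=18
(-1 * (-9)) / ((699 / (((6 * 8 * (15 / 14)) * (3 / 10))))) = 324 / 1631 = 0.20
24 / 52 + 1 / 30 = 193 / 390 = 0.49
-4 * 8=-32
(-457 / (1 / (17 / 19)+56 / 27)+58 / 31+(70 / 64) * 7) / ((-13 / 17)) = 3302066077 / 18892640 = 174.78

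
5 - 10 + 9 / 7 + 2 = -12 / 7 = -1.71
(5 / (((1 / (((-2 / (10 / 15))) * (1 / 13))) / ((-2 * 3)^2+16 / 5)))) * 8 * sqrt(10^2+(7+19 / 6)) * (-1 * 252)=197568 * sqrt(3966) / 13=957083.01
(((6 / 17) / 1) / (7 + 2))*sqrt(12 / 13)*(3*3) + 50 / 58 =12*sqrt(39) / 221 + 25 / 29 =1.20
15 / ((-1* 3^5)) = -5 / 81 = -0.06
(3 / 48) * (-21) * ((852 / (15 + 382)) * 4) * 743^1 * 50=-166171950 / 397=-418569.14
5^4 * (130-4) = 78750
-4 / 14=-2 / 7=-0.29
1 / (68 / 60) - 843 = -14316 / 17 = -842.12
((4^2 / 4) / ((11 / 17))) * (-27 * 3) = -5508 / 11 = -500.73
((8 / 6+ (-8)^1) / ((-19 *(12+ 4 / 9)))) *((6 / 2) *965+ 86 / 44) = 955995 / 11704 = 81.68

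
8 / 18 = 4 / 9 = 0.44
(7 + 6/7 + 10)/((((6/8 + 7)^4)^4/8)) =4294967296000/5091961852230296846799367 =0.00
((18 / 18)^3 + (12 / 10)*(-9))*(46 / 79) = -2254 / 395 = -5.71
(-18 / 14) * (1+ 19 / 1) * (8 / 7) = -1440 / 49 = -29.39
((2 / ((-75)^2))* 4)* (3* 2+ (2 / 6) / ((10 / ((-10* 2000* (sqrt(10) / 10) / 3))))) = 16 / 1875 - 64* sqrt(10) / 2025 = -0.09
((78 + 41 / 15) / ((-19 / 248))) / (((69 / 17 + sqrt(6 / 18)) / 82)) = -18638.25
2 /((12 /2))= 1 /3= 0.33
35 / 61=0.57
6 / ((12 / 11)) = 11 / 2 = 5.50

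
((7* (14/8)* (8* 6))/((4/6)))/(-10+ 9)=-882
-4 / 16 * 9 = -9 / 4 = -2.25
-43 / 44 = -0.98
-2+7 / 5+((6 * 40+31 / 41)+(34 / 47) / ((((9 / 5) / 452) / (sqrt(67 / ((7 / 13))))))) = 49232 / 205+76840 * sqrt(6097) / 2961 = 2266.47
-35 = -35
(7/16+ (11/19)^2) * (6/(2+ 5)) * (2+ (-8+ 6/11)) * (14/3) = -66945/3971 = -16.86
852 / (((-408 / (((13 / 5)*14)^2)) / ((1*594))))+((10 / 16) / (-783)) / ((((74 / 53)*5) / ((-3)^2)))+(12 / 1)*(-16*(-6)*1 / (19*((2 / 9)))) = -683407955293063 / 415894800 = -1643223.13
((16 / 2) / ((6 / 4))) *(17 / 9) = 272 / 27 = 10.07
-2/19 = -0.11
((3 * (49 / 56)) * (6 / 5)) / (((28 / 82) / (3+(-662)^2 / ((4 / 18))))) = 727705269 / 40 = 18192631.72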